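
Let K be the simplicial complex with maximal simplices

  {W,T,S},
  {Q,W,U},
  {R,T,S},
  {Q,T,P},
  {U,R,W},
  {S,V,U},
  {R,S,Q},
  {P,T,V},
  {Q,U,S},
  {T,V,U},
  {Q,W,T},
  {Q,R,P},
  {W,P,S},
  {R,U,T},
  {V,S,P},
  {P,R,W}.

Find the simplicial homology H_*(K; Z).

H_0 = Z,  H_1 = Z^2,  H_2 = Z.

Order the vertices as P < Q < R < S < T < U < V < W. Listing each simplex with vertices in this order, K has dimension 2 with simplices:

  0-simplices (8): P, Q, R, S, T, U, V, W
  1-simplices (24): PQ, PR, PS, PT, PV, PW, QR, QS, QT, QU, QW, RS, RT, RU, RW, ST, SU, SV, SW, TU, TV, TW, UV, UW
  2-simplices (16): PQR, PQT, PRW, PSV, PSW, PTV, QRS, QSU, QTW, QUW, RST, RTU, RUW, STW, SUV, TUV

so the chain groups are C_0 ≅ Z^8, C_1 ≅ Z^24, C_2 ≅ Z^16.

∂_1: C_1 → C_0 maps an edge to its endpoints' difference, ∂[p,q] = q − p. For instance
  ∂QT = T − Q.
This gives a 8×24 integer matrix of rank 7; reducing to Smith normal form yields diagonal entries (1,1,1,1,1,1,1).

∂_2: C_2 → C_1 sends each 2-simplex [p,q,r] to [q,r] − [p,r] + [p,q]. For instance
  ∂QSU = SU − QU + QS,
  ∂STW = TW − SW + ST.
This gives a 24×16 integer matrix of rank 15; reducing to Smith normal form yields diagonal entries (1,1,1,1,1,1,1,1,1,1,1,1,1,1,1).

Reading off H_k = ker ∂_k / im ∂_{k+1}:

  H_0: rank C_0 − rank ∂_1 = 8 − 7 = 1, and the invariant factors of ∂_1 are all 1, so H_0 ≅ Z.
  H_1: rank ker ∂_1 − rank ∂_2 = (24 − 7) − 15 = 2, and the invariant factors of ∂_2 are all 1, so H_1 ≅ Z^2.
  H_2: rank ker ∂_2 − rank ∂_3 = (16 − 15) − 0 = 1, and there is no ∂_3, so H_2 ≅ Z.

As a check, the Euler characteristic is 8 − 24 + 16 = 0, which agrees with 1 − 2 + 1 = 0.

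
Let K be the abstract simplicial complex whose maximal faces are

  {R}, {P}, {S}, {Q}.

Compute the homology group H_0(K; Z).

H_0 = Z^4.

K has 4 vertices.
rank ∂_0 = 0, rank ∂_1 = 0 ⇒ b_0 = 4 − 0 − 0 = 4. So H_0 ≅ Z^4.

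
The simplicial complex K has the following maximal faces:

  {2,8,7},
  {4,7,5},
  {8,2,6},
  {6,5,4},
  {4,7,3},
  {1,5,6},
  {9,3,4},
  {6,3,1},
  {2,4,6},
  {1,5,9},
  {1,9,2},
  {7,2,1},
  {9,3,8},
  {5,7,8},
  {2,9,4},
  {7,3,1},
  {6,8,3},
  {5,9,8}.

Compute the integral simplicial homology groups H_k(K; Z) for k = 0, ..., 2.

K has 9 vertices, 27 edges, 18 triangles.
rank ∂_0 = 0, rank ∂_1 = 8 ⇒ b_0 = 9 − 0 − 8 = 1; all invariant factors of ∂_1 are 1 so no torsion. So H_0 = Z.
rank ∂_1 = 8, rank ∂_2 = 17 ⇒ b_1 = 27 − 8 − 17 = 2; all invariant factors of ∂_2 are 1 so no torsion. So H_1 = Z^2.
rank ∂_2 = 17, rank ∂_3 = 0 ⇒ b_2 = 18 − 17 − 0 = 1. So H_2 = Z.

H_0 = Z,  H_1 = Z^2,  H_2 = Z.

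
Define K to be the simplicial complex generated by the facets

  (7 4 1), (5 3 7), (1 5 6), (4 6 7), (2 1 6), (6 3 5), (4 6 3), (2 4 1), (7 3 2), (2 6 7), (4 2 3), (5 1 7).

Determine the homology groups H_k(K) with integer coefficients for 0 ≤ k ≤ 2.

Take the total order 1 < 2 < 3 < 4 < 5 < 6 < 7 on the vertex set. Then K (dimension 2) consists of the simplices:

  0-simplices (7): [1], [2], [3], [4], [5], [6], [7]
  1-simplices (18): [1,2], [1,4], [1,5], [1,6], [1,7], [2,3], [2,4], [2,6], [2,7], [3,4], [3,5], [3,6], [3,7], [4,6], [4,7], [5,6], [5,7], [6,7]
  2-simplices (12): [1,2,4], [1,2,6], [1,4,7], [1,5,6], [1,5,7], [2,3,4], [2,3,7], [2,6,7], [3,4,6], [3,5,6], [3,5,7], [4,6,7]

so the chain groups are C_0 ≅ Z^7, C_1 ≅ Z^18, C_2 ≅ Z^12.

∂_1: C_1 → C_0 is given by ∂[p,q] = [q] − [p].
The resulting 7×18 matrix has rank 6, and its Smith normal form has invariant factors (1,1,1,1,1,1).

Boundary ∂_2: C_2 → C_1 acts by ∂[p,q,r] = [q,r] − [p,r] + [p,q]. For instance
  ∂[1,4,7] = [4,7] − [1,7] + [1,4],
  ∂[1,5,7] = [5,7] − [1,7] + [1,5].
The 18×12 boundary matrix has rank 12 and Smith normal form diag(1,1,1,1,1,1,1,1,1,1,1,2).

Now H_k = ker ∂_k / im ∂_{k+1}, so:

  H_0: rank C_0 − rank ∂_1 = 7 − 6 = 1, and the invariant factors of ∂_1 are all 1, so H_0 ≅ Z.
  H_1: rank ker ∂_1 − rank ∂_2 = (18 − 6) − 12 = 0, and ∂_2 has invariant factor 2 > 1, so H_1 ≅ Z_2.
  H_2: rank ker ∂_2 − rank ∂_3 = (12 − 12) − 0 = 0, and there is no ∂_3, so H_2 ≅ 0.

(K is a triangulation of the real projective plane RP^2.)

H_0 = Z,  H_1 = Z_2,  H_2 = 0.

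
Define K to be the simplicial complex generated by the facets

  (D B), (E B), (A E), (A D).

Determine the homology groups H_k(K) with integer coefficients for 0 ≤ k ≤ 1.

H_0 = Z,  H_1 = Z.

Take the total order A < B < D < E on the vertex set. Then K (dimension 1) consists of the simplices:

  0-simplices (4): A, B, D, E
  1-simplices (4): AD, AE, BD, BE

so the chain groups are C_0 ≅ Z^4, C_1 ≅ Z^4.

The boundary map ∂_1: C_1 → C_0 sends each edge [p,q] (with p < q) to q − p. For instance
  ∂BD = D − B.
As a 4×4 matrix over Z this has rank 3, with invariant factors (1,1,1).

Computing H_k = (kernel of ∂_k) / (image of ∂_{k+1}):

  H_0: rank C_0 − rank ∂_1 = 4 − 3 = 1, and the invariant factors of ∂_1 are all 1, so H_0 ≅ Z.
  H_1: rank ker ∂_1 − rank ∂_2 = (4 − 3) − 0 = 1, and there is no ∂_2, so H_1 ≅ Z.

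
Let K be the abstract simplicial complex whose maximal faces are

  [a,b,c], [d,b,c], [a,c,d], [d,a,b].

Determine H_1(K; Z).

H_1 = 0.

Fix the vertex order a < b < c < d and write every simplex with vertices in increasing order. Then dim K = 2 and the simplices of K are:

  0-simplices (4): a, b, c, d
  1-simplices (6): ab, ac, ad, bc, bd, cd
  2-simplices (4): abc, abd, acd, bcd

Hence C_0 ≅ Z^4, C_1 ≅ Z^6, C_2 ≅ Z^4.

∂_1: C_1 → C_0 is given by ∂[p,q] = [q] − [p]. For instance
  ∂ac = c − a.
This gives a 4×6 integer matrix of rank 3; reducing to Smith normal form yields diagonal entries (1,1,1).

∂_2: C_2 → C_1 maps a triangle to the signed sum of its edges. For instance
  ∂bcd = cd − bd + bc,
  ∂acd = cd − ad + ac.
This gives a 6×4 integer matrix of rank 3; reducing to Smith normal form yields diagonal entries (1,1,1).

From H_k ≅ ker(∂_k) / im(∂_{k+1}) we obtain:

  H_1: rank ker ∂_1 − rank ∂_2 = (6 − 3) − 3 = 0, and the invariant factors of ∂_2 are all 1, so H_1 = 0.

(K is a triangulation of the 2-sphere S^2.)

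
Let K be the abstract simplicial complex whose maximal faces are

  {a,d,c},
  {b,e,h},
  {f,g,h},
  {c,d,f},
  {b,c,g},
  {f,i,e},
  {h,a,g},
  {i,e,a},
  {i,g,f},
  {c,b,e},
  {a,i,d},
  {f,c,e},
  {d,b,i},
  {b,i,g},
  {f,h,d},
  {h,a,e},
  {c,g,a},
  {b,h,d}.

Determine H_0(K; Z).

Take the total order a < b < c < d < e < f < g < h < i on the vertex set. Then K (dimension 2) consists of the simplices:

  0-simplices (9): a, b, c, d, e, f, g, h, i
  1-simplices (27): ac, ad, ae, ag, ah, ai, bc, bd, be, bg, bh, bi, cd, ce, cf, cg, df, dh, di, ef, eh, ei, fg, fh, fi, gh, gi
  2-simplices (18): acd, acg, adi, aeh, aei, agh, bce, bcg, bdh, bdi, beh, bgi, cdf, cef, dfh, efi, fgh, fgi

so the chain groups are C_0 ≅ Z^9, C_1 ≅ Z^27, C_2 ≅ Z^18.

∂_1: C_1 → C_0 sends each edge [p,q] (with p < q) to q − p. For instance
  ∂fg = g − f.
As a 9×27 matrix over Z this has rank 8, with invariant factors (1,1,1,1,1,1,1,1).

∂_2: C_2 → C_1 acts by ∂[p,q,r] = [q,r] − [p,r] + [p,q]. For instance
  ∂agh = gh − ah + ag,
  ∂aeh = eh − ah + ae.
As a 27×18 matrix over Z this has rank 17, with invariant factors (1,1,1,1,1,1,1,1,1,1,1,1,1,1,1,1,1).

Reading off H_k = ker ∂_k / im ∂_{k+1}:

  H_0: rank C_0 − rank ∂_1 = 9 − 8 = 1, and the invariant factors of ∂_1 are all 1, so H_0 = Z.

(K is a triangulation of the torus T^2.)

H_0 ≅ Z.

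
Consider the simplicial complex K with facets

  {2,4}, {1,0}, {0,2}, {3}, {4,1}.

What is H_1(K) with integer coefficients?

H_1 ≅ Z.

K has 5 vertices, 4 edges.
rank ∂_1 = 3, rank ∂_2 = 0 ⇒ b_1 = 4 − 3 − 0 = 1. So H_1 = Z.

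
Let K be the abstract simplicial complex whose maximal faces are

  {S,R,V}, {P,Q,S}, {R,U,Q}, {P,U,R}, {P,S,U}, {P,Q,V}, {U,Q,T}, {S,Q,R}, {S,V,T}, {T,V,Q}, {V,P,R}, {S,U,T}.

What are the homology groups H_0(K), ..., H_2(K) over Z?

Order the vertices as P < Q < R < S < T < U < V. Listing each simplex with vertices in this order, K has dimension 2 with simplices:

  0-simplices (7): P, Q, R, S, T, U, V
  1-simplices (18): PQ, PR, PS, PU, PV, QR, QS, QT, QU, QV, RS, RU, RV, ST, SU, SV, TU, TV
  2-simplices (12): PQS, PQV, PRU, PRV, PSU, QRS, QRU, QTU, QTV, RSV, STU, STV

Hence C_0 ≅ Z^7, C_1 ≅ Z^18, C_2 ≅ Z^12.

The boundary map ∂_1: C_1 → C_0 is given by ∂[p,q] = [q] − [p].
The 7×18 boundary matrix has rank 6 and Smith normal form diag(1,1,1,1,1,1).

Boundary ∂_2: C_2 → C_1 sends each 2-simplex [p,q,r] to [q,r] − [p,r] + [p,q]. For instance
  ∂PQS = QS − PS + PQ,
  ∂PSU = SU − PU + PS.
The resulting 18×12 matrix has rank 12, and its Smith normal form has invariant factors (1,1,1,1,1,1,1,1,1,1,1,2).

Computing H_k = (kernel of ∂_k) / (image of ∂_{k+1}):

  H_0: rank C_0 − rank ∂_1 = 7 − 6 = 1, and the invariant factors of ∂_1 are all 1, so H_0 = Z.
  H_1: rank ker ∂_1 − rank ∂_2 = (18 − 6) − 12 = 0, and ∂_2 has invariant factor 2 > 1, so H_1 = Z/2.
  H_2: rank ker ∂_2 − rank ∂_3 = (12 − 12) − 0 = 0, and there is no ∂_3, so H_2 = 0.

As a check, the Euler characteristic is 7 − 18 + 12 = 1, which agrees with 1 − 0 + 0 = 1.
(K is a triangulation of the real projective plane RP^2.)

H_0 ≅ Z,  H_1 ≅ Z/2,  H_2 = 0.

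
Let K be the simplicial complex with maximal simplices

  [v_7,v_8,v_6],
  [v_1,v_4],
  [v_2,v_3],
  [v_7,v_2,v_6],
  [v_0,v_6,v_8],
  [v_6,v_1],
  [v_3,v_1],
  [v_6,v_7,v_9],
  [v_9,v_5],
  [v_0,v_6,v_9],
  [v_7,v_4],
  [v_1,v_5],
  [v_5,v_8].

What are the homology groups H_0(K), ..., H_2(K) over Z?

H_0 = Z,  H_1 = Z^4,  H_2 = 0.

Order the vertices as v_0 < v_1 < v_2 < v_3 < v_4 < v_5 < v_6 < v_7 < v_8 < v_9. Listing each simplex with vertices in this order, K has dimension 2 with simplices:

  0-simplices (10): [v_0], [v_1], [v_2], [v_3], [v_4], [v_5], [v_6], [v_7], [v_8], [v_9]
  1-simplices (18): (18 of them)
  2-simplices (5): [v_0,v_6,v_8], [v_0,v_6,v_9], [v_2,v_6,v_7], [v_6,v_7,v_8], [v_6,v_7,v_9]

so the chain groups are C_0 ≅ Z^10, C_1 ≅ Z^18, C_2 ≅ Z^5.

∂_1: C_1 → C_0 sends each edge [p,q] (with p < q) to q − p. For instance
  ∂[v_2,v_3] = [v_3] − [v_2].
The resulting 10×18 matrix has rank 9, and its Smith normal form has invariant factors (1,1,1,1,1,1,1,1,1).

∂_2: C_2 → C_1 maps a triangle to the signed sum of its edges. For instance
  ∂[v_0,v_6,v_9] = [v_6,v_9] − [v_0,v_9] + [v_0,v_6],
  ∂[v_6,v_7,v_9] = [v_7,v_9] − [v_6,v_9] + [v_6,v_7].
This gives a 18×5 integer matrix of rank 5; reducing to Smith normal form yields diagonal entries (1,1,1,1,1).

From H_k ≅ ker(∂_k) / im(∂_{k+1}) we obtain:

  H_0: rank C_0 − rank ∂_1 = 10 − 9 = 1, and the invariant factors of ∂_1 are all 1, so H_0 ≅ Z.
  H_1: rank ker ∂_1 − rank ∂_2 = (18 − 9) − 5 = 4, and the invariant factors of ∂_2 are all 1, so H_1 ≅ Z^4.
  H_2: rank ker ∂_2 − rank ∂_3 = (5 − 5) − 0 = 0, and there is no ∂_3, so H_2 ≅ 0.

As a check, the Euler characteristic is 10 − 18 + 5 = -3, which agrees with 1 − 4 + 0 = -3.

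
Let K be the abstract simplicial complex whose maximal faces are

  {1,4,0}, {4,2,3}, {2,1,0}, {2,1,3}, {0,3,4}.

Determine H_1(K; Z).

Take the total order 0 < 1 < 2 < 3 < 4 on the vertex set. Then K (dimension 2) consists of the simplices:

  0-simplices (5): [0], [1], [2], [3], [4]
  1-simplices (10): [0,1], [0,2], [0,3], [0,4], [1,2], [1,3], [1,4], [2,3], [2,4], [3,4]
  2-simplices (5): [0,1,2], [0,1,4], [0,3,4], [1,2,3], [2,3,4]

so the chain groups are C_0 ≅ Z^5, C_1 ≅ Z^10, C_2 ≅ Z^5.

The boundary map ∂_1: C_1 → C_0 is given by ∂[p,q] = [q] − [p].
This gives a 5×10 integer matrix of rank 4; reducing to Smith normal form yields diagonal entries (1,1,1,1).

∂_2: C_2 → C_1 acts by ∂[p,q,r] = [q,r] − [p,r] + [p,q]. For instance
  ∂[0,1,2] = [1,2] − [0,2] + [0,1],
  ∂[0,1,4] = [1,4] − [0,4] + [0,1].
As a 10×5 matrix over Z this has rank 5, with invariant factors (1,1,1,1,1).

Now H_k = ker ∂_k / im ∂_{k+1}, so:

  H_1: rank ker ∂_1 − rank ∂_2 = (10 − 4) − 5 = 1, and the invariant factors of ∂_2 are all 1, so H_1 ≅ Z.

H_1 = Z.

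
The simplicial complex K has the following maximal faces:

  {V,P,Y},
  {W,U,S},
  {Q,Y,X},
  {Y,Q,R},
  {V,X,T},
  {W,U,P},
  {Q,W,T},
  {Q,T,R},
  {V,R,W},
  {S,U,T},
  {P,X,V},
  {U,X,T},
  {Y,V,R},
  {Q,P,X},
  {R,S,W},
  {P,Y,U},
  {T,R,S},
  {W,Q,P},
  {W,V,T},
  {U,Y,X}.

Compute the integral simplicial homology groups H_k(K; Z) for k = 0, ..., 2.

H_0 = Z,  H_1 = Z ⊕ Z/2,  H_2 = 0.

Take the total order P < Q < R < S < T < U < V < W < X < Y on the vertex set. Then K (dimension 2) consists of the simplices:

  0-simplices (10): P, Q, R, S, T, U, V, W, X, Y
  1-simplices (30): PQ, PU, PV, PW, PX, PY, QR, QT, QW, QX, QY, RS, RT, RV, RW, RY, ST, SU, SW, TU, TV, TW, TX, UW, UX, UY, VW, VX, VY, XY
  2-simplices (20): PQW, PQX, PUW, PUY, PVX, PVY, QRT, QRY, QTW, QXY, RST, RSW, RVW, RVY, STU, SUW, TUX, TVW, TVX, UXY

so the chain groups are C_0 ≅ Z^10, C_1 ≅ Z^30, C_2 ≅ Z^20.

The boundary map ∂_1: C_1 → C_0 sends each edge [p,q] (with p < q) to q − p. For instance
  ∂RT = T − R.
The resulting 10×30 matrix has rank 9, and its Smith normal form has invariant factors (1,1,1,1,1,1,1,1,1).

Boundary ∂_2: C_2 → C_1 maps a triangle to the signed sum of its edges. For instance
  ∂SUW = UW − SW + SU,
  ∂RVY = VY − RY + RV.
The 30×20 boundary matrix has rank 20 and Smith normal form diag(1,1,1,1,1,1,1,1,1,1,1,1,1,1,1,1,1,1,1,2).

Reading off H_k = ker ∂_k / im ∂_{k+1}:

  H_0: rank C_0 − rank ∂_1 = 10 − 9 = 1, and the invariant factors of ∂_1 are all 1, so H_0 = Z.
  H_1: rank ker ∂_1 − rank ∂_2 = (30 − 9) − 20 = 1, and ∂_2 has invariant factor 2 > 1, so H_1 = Z ⊕ Z/2.
  H_2: rank ker ∂_2 − rank ∂_3 = (20 − 20) − 0 = 0, and there is no ∂_3, so H_2 = 0.

As a check, the Euler characteristic is 10 − 30 + 20 = 0, which agrees with 1 − 1 + 0 = 0.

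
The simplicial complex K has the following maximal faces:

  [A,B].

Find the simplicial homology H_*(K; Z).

H_0 ≅ Z,  H_1 = 0.

K has 2 vertices, 1 edge.
rank ∂_0 = 0, rank ∂_1 = 1 ⇒ b_0 = 2 − 0 − 1 = 1; all invariant factors of ∂_1 are 1 so no torsion. So H_0 ≅ Z.
rank ∂_1 = 1, rank ∂_2 = 0 ⇒ b_1 = 1 − 1 − 0 = 0. So H_1 ≅ 0.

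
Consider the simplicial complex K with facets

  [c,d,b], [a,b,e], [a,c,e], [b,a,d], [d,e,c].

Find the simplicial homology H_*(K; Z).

H_0 ≅ Z,  H_1 ≅ Z,  H_2 = 0.

Order the vertices as a < b < c < d < e. Listing each simplex with vertices in this order, K has dimension 2 with simplices:

  0-simplices (5): a, b, c, d, e
  1-simplices (10): ab, ac, ad, ae, bc, bd, be, cd, ce, de
  2-simplices (5): abd, abe, ace, bcd, cde

so the chain groups are C_0 ≅ Z^5, C_1 ≅ Z^10, C_2 ≅ Z^5.

∂_1: C_1 → C_0 maps an edge to its endpoints' difference, ∂[p,q] = q − p. For instance
  ∂bc = c − b.
This gives a 5×10 integer matrix of rank 4; reducing to Smith normal form yields diagonal entries (1,1,1,1).

∂_2: C_2 → C_1 maps a triangle to the signed sum of its edges. For instance
  ∂bcd = cd − bd + bc,
  ∂ace = ce − ae + ac.
The 10×5 boundary matrix has rank 5 and Smith normal form diag(1,1,1,1,1).

Reading off H_k = ker ∂_k / im ∂_{k+1}:

  H_0: rank C_0 − rank ∂_1 = 5 − 4 = 1, and the invariant factors of ∂_1 are all 1, so H_0 = Z.
  H_1: rank ker ∂_1 − rank ∂_2 = (10 − 4) − 5 = 1, and the invariant factors of ∂_2 are all 1, so H_1 = Z.
  H_2: rank ker ∂_2 − rank ∂_3 = (5 − 5) − 0 = 0, and there is no ∂_3, so H_2 = 0.

As a check, the Euler characteristic is 5 − 10 + 5 = 0, which agrees with 1 − 1 + 0 = 0.
(K is a triangulation of the Möbius band.)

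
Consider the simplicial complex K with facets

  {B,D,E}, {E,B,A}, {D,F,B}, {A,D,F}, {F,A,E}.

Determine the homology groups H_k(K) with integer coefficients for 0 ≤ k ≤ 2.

H_0 = Z,  H_1 = Z,  H_2 = 0.

Take the total order A < B < D < E < F on the vertex set. Then K (dimension 2) consists of the simplices:

  0-simplices (5): A, B, D, E, F
  1-simplices (10): AB, AD, AE, AF, BD, BE, BF, DE, DF, EF
  2-simplices (5): ABE, ADF, AEF, BDE, BDF

Hence C_0 ≅ Z^5, C_1 ≅ Z^10, C_2 ≅ Z^5.

The boundary map ∂_1: C_1 → C_0 is given by ∂[p,q] = [q] − [p].
The resulting 5×10 matrix has rank 4, and its Smith normal form has invariant factors (1,1,1,1).

The boundary map ∂_2: C_2 → C_1 sends each 2-simplex [p,q,r] to [q,r] − [p,r] + [p,q]. For instance
  ∂ABE = BE − AE + AB,
  ∂BDE = DE − BE + BD.
The resulting 10×5 matrix has rank 5, and its Smith normal form has invariant factors (1,1,1,1,1).

Reading off H_k = ker ∂_k / im ∂_{k+1}:

  H_0: rank C_0 − rank ∂_1 = 5 − 4 = 1, and the invariant factors of ∂_1 are all 1, so H_0 ≅ Z.
  H_1: rank ker ∂_1 − rank ∂_2 = (10 − 4) − 5 = 1, and the invariant factors of ∂_2 are all 1, so H_1 ≅ Z.
  H_2: rank ker ∂_2 − rank ∂_3 = (5 − 5) − 0 = 0, and there is no ∂_3, so H_2 ≅ 0.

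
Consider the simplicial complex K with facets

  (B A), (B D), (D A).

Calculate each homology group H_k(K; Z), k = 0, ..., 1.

H_0 = Z,  H_1 = Z.

We work with the vertex ordering A < B < D. The simplices of K, each written with vertices in increasing order, are:

  0-simplices (3): A, B, D
  1-simplices (3): AB, AD, BD

giving chain groups C_0 ≅ Z^3, C_1 ≅ Z^3.

Boundary ∂_1: C_1 → C_0 maps an edge to its endpoints' difference, ∂[p,q] = q − p. For instance
  ∂AD = D − A.
The 3×3 boundary matrix has rank 2 and Smith normal form diag(1,1).

From H_k ≅ ker(∂_k) / im(∂_{k+1}) we obtain:

  H_0: rank C_0 − rank ∂_1 = 3 − 2 = 1, and the invariant factors of ∂_1 are all 1, so H_0 ≅ Z.
  H_1: rank ker ∂_1 − rank ∂_2 = (3 − 2) − 0 = 1, and there is no ∂_2, so H_1 ≅ Z.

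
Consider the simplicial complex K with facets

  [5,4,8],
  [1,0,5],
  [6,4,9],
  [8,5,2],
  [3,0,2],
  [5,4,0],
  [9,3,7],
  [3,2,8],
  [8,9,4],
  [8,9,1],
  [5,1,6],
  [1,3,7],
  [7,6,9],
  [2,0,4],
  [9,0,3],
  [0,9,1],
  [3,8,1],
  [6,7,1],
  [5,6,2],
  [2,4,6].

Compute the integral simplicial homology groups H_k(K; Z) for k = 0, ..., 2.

H_0 ≅ Z,  H_1 ≅ Z ⊕ Z/2,  H_2 = 0.

Order the vertices as 0 < 1 < 2 < 3 < 4 < 5 < 6 < 7 < 8 < 9. Listing each simplex with vertices in this order, K has dimension 2 with simplices:

  0-simplices (10): [0], [1], [2], [3], [4], [5], [6], [7], [8], [9]
  1-simplices (30): (30 of them)
  2-simplices (20): (20 of them)

Hence C_0 ≅ Z^10, C_1 ≅ Z^30, C_2 ≅ Z^20.

The boundary map ∂_1: C_1 → C_0 maps an edge to its endpoints' difference, ∂[p,q] = q − p.
This gives a 10×30 integer matrix of rank 9; reducing to Smith normal form yields diagonal entries (1,1,1,1,1,1,1,1,1).

The boundary map ∂_2: C_2 → C_1 maps a triangle to the signed sum of its edges. For instance
  ∂[1,3,8] = [3,8] − [1,8] + [1,3],
  ∂[0,3,9] = [3,9] − [0,9] + [0,3].
This gives a 30×20 integer matrix of rank 20; reducing to Smith normal form yields diagonal entries (1,1,1,1,1,1,1,1,1,1,1,1,1,1,1,1,1,1,1,2).

Reading off H_k = ker ∂_k / im ∂_{k+1}:

  H_0: rank C_0 − rank ∂_1 = 10 − 9 = 1, and the invariant factors of ∂_1 are all 1, so H_0 = Z.
  H_1: rank ker ∂_1 − rank ∂_2 = (30 − 9) − 20 = 1, and ∂_2 has invariant factor 2 > 1, so H_1 = Z ⊕ Z/2.
  H_2: rank ker ∂_2 − rank ∂_3 = (20 − 20) − 0 = 0, and there is no ∂_3, so H_2 = 0.

As a check, the Euler characteristic is 10 − 30 + 20 = 0, which agrees with 1 − 1 + 0 = 0.
(K is a triangulation of the Klein bottle.)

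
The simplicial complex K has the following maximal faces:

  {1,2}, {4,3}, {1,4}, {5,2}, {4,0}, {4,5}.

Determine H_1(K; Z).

Take the total order 0 < 1 < 2 < 3 < 4 < 5 on the vertex set. Then K (dimension 1) consists of the simplices:

  0-simplices (6): [0], [1], [2], [3], [4], [5]
  1-simplices (6): [0,4], [1,2], [1,4], [2,5], [3,4], [4,5]

so the chain groups are C_0 ≅ Z^6, C_1 ≅ Z^6.

The boundary map ∂_1: C_1 → C_0 is given by ∂[p,q] = [q] − [p]. For instance
  ∂[1,2] = [2] − [1].
The 6×6 boundary matrix has rank 5 and Smith normal form diag(1,1,1,1,1).

Now H_k = ker ∂_k / im ∂_{k+1}, so:

  H_1: rank ker ∂_1 − rank ∂_2 = (6 − 5) − 0 = 1, and there is no ∂_2, so H_1 ≅ Z.

H_1 ≅ Z.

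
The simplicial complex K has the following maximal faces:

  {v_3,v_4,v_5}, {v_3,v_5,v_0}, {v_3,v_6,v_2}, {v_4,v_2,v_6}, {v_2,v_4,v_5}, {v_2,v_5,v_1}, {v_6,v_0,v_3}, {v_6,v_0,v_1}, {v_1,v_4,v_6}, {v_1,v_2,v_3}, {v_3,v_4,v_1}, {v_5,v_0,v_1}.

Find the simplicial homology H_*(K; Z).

Fix the vertex order v_0 < v_1 < v_2 < v_3 < v_4 < v_5 < v_6 and write every simplex with vertices in increasing order. Then dim K = 2 and the simplices of K are:

  0-simplices (7): [v_0], [v_1], [v_2], [v_3], [v_4], [v_5], [v_6]
  1-simplices (18): (18 of them)
  2-simplices (12): (12 of them)

so the chain groups are C_0 ≅ Z^7, C_1 ≅ Z^18, C_2 ≅ Z^12.

∂_1: C_1 → C_0 maps an edge to its endpoints' difference, ∂[p,q] = q − p. For instance
  ∂[v_1,v_6] = [v_6] − [v_1].
This gives a 7×18 integer matrix of rank 6; reducing to Smith normal form yields diagonal entries (1,1,1,1,1,1).

∂_2: C_2 → C_1 sends each 2-simplex [p,q,r] to [q,r] − [p,r] + [p,q]. For instance
  ∂[v_0,v_1,v_6] = [v_1,v_6] − [v_0,v_6] + [v_0,v_1],
  ∂[v_2,v_4,v_5] = [v_4,v_5] − [v_2,v_5] + [v_2,v_4].
The resulting 18×12 matrix has rank 12, and its Smith normal form has invariant factors (1,1,1,1,1,1,1,1,1,1,1,2).

Reading off H_k = ker ∂_k / im ∂_{k+1}:

  H_0: rank C_0 − rank ∂_1 = 7 − 6 = 1, and the invariant factors of ∂_1 are all 1, so H_0 ≅ Z.
  H_1: rank ker ∂_1 − rank ∂_2 = (18 − 6) − 12 = 0, and ∂_2 has invariant factor 2 > 1, so H_1 ≅ Z/2.
  H_2: rank ker ∂_2 − rank ∂_3 = (12 − 12) − 0 = 0, and there is no ∂_3, so H_2 ≅ 0.

(K is a triangulation of the real projective plane RP^2.)

H_0 ≅ Z,  H_1 ≅ Z/2,  H_2 = 0.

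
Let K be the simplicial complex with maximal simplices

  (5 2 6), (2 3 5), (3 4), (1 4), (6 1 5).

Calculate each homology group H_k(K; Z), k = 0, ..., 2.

H_0 ≅ Z,  H_1 ≅ Z,  H_2 = 0.

We work with the vertex ordering 1 < 2 < 3 < 4 < 5 < 6. The simplices of K, each written with vertices in increasing order, are:

  0-simplices (6): [1], [2], [3], [4], [5], [6]
  1-simplices (9): [1,4], [1,5], [1,6], [2,3], [2,5], [2,6], [3,4], [3,5], [5,6]
  2-simplices (3): [1,5,6], [2,3,5], [2,5,6]

so the chain groups are C_0 ≅ Z^6, C_1 ≅ Z^9, C_2 ≅ Z^3.

The boundary map ∂_1: C_1 → C_0 maps an edge to its endpoints' difference, ∂[p,q] = q − p. For instance
  ∂[2,6] = [6] − [2].
The 6×9 boundary matrix has rank 5 and Smith normal form diag(1,1,1,1,1).

The boundary map ∂_2: C_2 → C_1 maps a triangle to the signed sum of its edges. For instance
  ∂[2,5,6] = [5,6] − [2,6] + [2,5],
  ∂[1,5,6] = [5,6] − [1,6] + [1,5].
This gives a 9×3 integer matrix of rank 3; reducing to Smith normal form yields diagonal entries (1,1,1).

From H_k ≅ ker(∂_k) / im(∂_{k+1}) we obtain:

  H_0: rank C_0 − rank ∂_1 = 6 − 5 = 1, and the invariant factors of ∂_1 are all 1, so H_0 = Z.
  H_1: rank ker ∂_1 − rank ∂_2 = (9 − 5) − 3 = 1, and the invariant factors of ∂_2 are all 1, so H_1 = Z.
  H_2: rank ker ∂_2 − rank ∂_3 = (3 − 3) − 0 = 0, and there is no ∂_3, so H_2 = 0.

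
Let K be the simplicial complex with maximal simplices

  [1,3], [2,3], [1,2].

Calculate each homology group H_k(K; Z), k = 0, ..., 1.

Fix the vertex order 1 < 2 < 3 and write every simplex with vertices in increasing order. Then dim K = 1 and the simplices of K are:

  0-simplices (3): [1], [2], [3]
  1-simplices (3): [1,2], [1,3], [2,3]

so the chain groups are C_0 ≅ Z^3, C_1 ≅ Z^3.

∂_1: C_1 → C_0 sends each edge [p,q] (with p < q) to q − p. For instance
  ∂[2,3] = [3] − [2].
This gives a 3×3 integer matrix of rank 2; reducing to Smith normal form yields diagonal entries (1,1).

Computing H_k = (kernel of ∂_k) / (image of ∂_{k+1}):

  H_0: rank C_0 − rank ∂_1 = 3 − 2 = 1, and the invariant factors of ∂_1 are all 1, so H_0 = Z.
  H_1: rank ker ∂_1 − rank ∂_2 = (3 − 2) − 0 = 1, and there is no ∂_2, so H_1 = Z.

As a check, the Euler characteristic is 3 − 3 = 0, which agrees with 1 − 1 = 0.
(K is a triangulation of the circle S^1.)

H_0 = Z,  H_1 = Z.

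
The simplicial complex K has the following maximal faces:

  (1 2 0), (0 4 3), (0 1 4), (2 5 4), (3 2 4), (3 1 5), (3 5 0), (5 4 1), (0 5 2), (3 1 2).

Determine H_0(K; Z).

H_0 ≅ Z.

K has 6 vertices, 15 edges, 10 triangles.
rank ∂_0 = 0, rank ∂_1 = 5 ⇒ b_0 = 6 − 0 − 5 = 1; all invariant factors of ∂_1 are 1 so no torsion. So H_0 ≅ Z.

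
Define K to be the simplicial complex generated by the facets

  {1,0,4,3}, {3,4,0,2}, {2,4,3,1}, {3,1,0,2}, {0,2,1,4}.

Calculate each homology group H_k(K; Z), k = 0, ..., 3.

Take the total order 0 < 1 < 2 < 3 < 4 on the vertex set. Then K (dimension 3) consists of the simplices:

  0-simplices (5): [0], [1], [2], [3], [4]
  1-simplices (10): [0,1], [0,2], [0,3], [0,4], [1,2], [1,3], [1,4], [2,3], [2,4], [3,4]
  2-simplices (10): [0,1,2], [0,1,3], [0,1,4], [0,2,3], [0,2,4], [0,3,4], [1,2,3], [1,2,4], [1,3,4], [2,3,4]
  3-simplices (5): [0,1,2,3], [0,1,2,4], [0,1,3,4], [0,2,3,4], [1,2,3,4]

so the chain groups are C_0 ≅ Z^5, C_1 ≅ Z^10, C_2 ≅ Z^10, C_3 ≅ Z^5.

The boundary map ∂_1: C_1 → C_0 is given by ∂[p,q] = [q] − [p].
The 5×10 boundary matrix has rank 4 and Smith normal form diag(1,1,1,1).

∂_2: C_2 → C_1 acts by ∂[p,q,r] = [q,r] − [p,r] + [p,q]. For instance
  ∂[0,2,3] = [2,3] − [0,3] + [0,2],
  ∂[0,2,4] = [2,4] − [0,4] + [0,2].
The 10×10 boundary matrix has rank 6 and Smith normal form diag(1,1,1,1,1,1).

Boundary ∂_3: C_3 → C_2 sends each 3-simplex σ to the alternating sum Σ_i (−1)^i (σ with its i-th vertex removed). For instance
  ∂[0,2,3,4] = [2,3,4] − [0,3,4] + [0,2,4] − [0,2,3],
  ∂[0,1,3,4] = [1,3,4] − [0,3,4] + [0,1,4] − [0,1,3].
The resulting 10×5 matrix has rank 4, and its Smith normal form has invariant factors (1,1,1,1).

From H_k ≅ ker(∂_k) / im(∂_{k+1}) we obtain:

  H_0: rank C_0 − rank ∂_1 = 5 − 4 = 1, and the invariant factors of ∂_1 are all 1, so H_0 = Z.
  H_1: rank ker ∂_1 − rank ∂_2 = (10 − 4) − 6 = 0, and the invariant factors of ∂_2 are all 1, so H_1 = 0.
  H_2: rank ker ∂_2 − rank ∂_3 = (10 − 6) − 4 = 0, and the invariant factors of ∂_3 are all 1, so H_2 = 0.
  H_3: rank ker ∂_3 − rank ∂_4 = (5 − 4) − 0 = 1, and there is no ∂_4, so H_3 = Z.

As a check, the Euler characteristic is 5 − 10 + 10 − 5 = 0, which agrees with 1 − 0 + 0 − 1 = 0.

H_0 = Z,  H_1 = 0,  H_2 = 0,  H_3 = Z.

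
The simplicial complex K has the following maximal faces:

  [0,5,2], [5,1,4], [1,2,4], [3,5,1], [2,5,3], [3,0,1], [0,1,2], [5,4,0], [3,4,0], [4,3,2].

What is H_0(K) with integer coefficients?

Take the total order 0 < 1 < 2 < 3 < 4 < 5 on the vertex set. Then K (dimension 2) consists of the simplices:

  0-simplices (6): [0], [1], [2], [3], [4], [5]
  1-simplices (15): [0,1], [0,2], [0,3], [0,4], [0,5], [1,2], [1,3], [1,4], [1,5], [2,3], [2,4], [2,5], [3,4], [3,5], [4,5]
  2-simplices (10): [0,1,2], [0,1,3], [0,2,5], [0,3,4], [0,4,5], [1,2,4], [1,3,5], [1,4,5], [2,3,4], [2,3,5]

so the chain groups are C_0 ≅ Z^6, C_1 ≅ Z^15, C_2 ≅ Z^10.

The boundary map ∂_1: C_1 → C_0 maps an edge to its endpoints' difference, ∂[p,q] = q − p.
As a 6×15 matrix over Z this has rank 5, with invariant factors (1,1,1,1,1).

Boundary ∂_2: C_2 → C_1 maps a triangle to the signed sum of its edges. For instance
  ∂[1,3,5] = [3,5] − [1,5] + [1,3],
  ∂[0,3,4] = [3,4] − [0,4] + [0,3].
The resulting 15×10 matrix has rank 10, and its Smith normal form has invariant factors (1,1,1,1,1,1,1,1,1,2).

Reading off H_k = ker ∂_k / im ∂_{k+1}:

  H_0: rank C_0 − rank ∂_1 = 6 − 5 = 1, and the invariant factors of ∂_1 are all 1, so H_0 = Z.

H_0 = Z.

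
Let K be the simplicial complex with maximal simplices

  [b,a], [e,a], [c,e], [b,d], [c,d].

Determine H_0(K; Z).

Order the vertices as a < b < c < d < e. Listing each simplex with vertices in this order, K has dimension 1 with simplices:

  0-simplices (5): a, b, c, d, e
  1-simplices (5): ab, ae, bd, cd, ce

giving chain groups C_0 ≅ Z^5, C_1 ≅ Z^5.

∂_1: C_1 → C_0 maps an edge to its endpoints' difference, ∂[p,q] = q − p.
This gives a 5×5 integer matrix of rank 4; reducing to Smith normal form yields diagonal entries (1,1,1,1).

From H_k ≅ ker(∂_k) / im(∂_{k+1}) we obtain:

  H_0: rank C_0 − rank ∂_1 = 5 − 4 = 1, and the invariant factors of ∂_1 are all 1, so H_0 = Z.

H_0 = Z.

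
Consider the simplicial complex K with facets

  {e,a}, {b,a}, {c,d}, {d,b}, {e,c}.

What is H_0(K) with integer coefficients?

H_0 ≅ Z.

K has 5 vertices, 5 edges.
rank ∂_0 = 0, rank ∂_1 = 4 ⇒ b_0 = 5 − 0 − 4 = 1; all invariant factors of ∂_1 are 1 so no torsion. So H_0 = Z.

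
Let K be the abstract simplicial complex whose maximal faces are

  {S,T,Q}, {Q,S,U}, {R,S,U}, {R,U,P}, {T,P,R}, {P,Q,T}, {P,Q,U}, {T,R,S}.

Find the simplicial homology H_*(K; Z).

K has 6 vertices, 12 edges, 8 triangles.
rank ∂_0 = 0, rank ∂_1 = 5 ⇒ b_0 = 6 − 0 − 5 = 1; all invariant factors of ∂_1 are 1 so no torsion. So H_0 = Z.
rank ∂_1 = 5, rank ∂_2 = 7 ⇒ b_1 = 12 − 5 − 7 = 0; all invariant factors of ∂_2 are 1 so no torsion. So H_1 = 0.
rank ∂_2 = 7, rank ∂_3 = 0 ⇒ b_2 = 8 − 7 − 0 = 1. So H_2 = Z.

H_0 ≅ Z,  H_1 = 0,  H_2 ≅ Z.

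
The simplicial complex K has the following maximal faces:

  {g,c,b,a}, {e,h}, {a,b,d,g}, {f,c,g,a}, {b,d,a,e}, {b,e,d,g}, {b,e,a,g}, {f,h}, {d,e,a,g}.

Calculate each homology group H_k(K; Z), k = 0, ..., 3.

H_0 = Z,  H_1 = Z,  H_2 = 0,  H_3 = Z.

Take the total order a < b < c < d < e < f < g < h on the vertex set. Then K (dimension 3) consists of the simplices:

  0-simplices (8): a, b, c, d, e, f, g, h
  1-simplices (18): ab, ac, ad, ae, af, ag, bc, bd, be, bg, cf, cg, de, dg, eg, eh, fg, fh
  2-simplices (16): abc, abd, abe, abg, acf, acg, ade, adg, aeg, afg, bcg, bde, bdg, beg, cfg, deg
  3-simplices (7): abcg, abde, abdg, abeg, acfg, adeg, bdeg

giving chain groups C_0 ≅ Z^8, C_1 ≅ Z^18, C_2 ≅ Z^16, C_3 ≅ Z^7.

∂_1: C_1 → C_0 sends each edge [p,q] (with p < q) to q − p.
The resulting 8×18 matrix has rank 7, and its Smith normal form has invariant factors (1,1,1,1,1,1,1).

The boundary map ∂_2: C_2 → C_1 maps a triangle to the signed sum of its edges. For instance
  ∂abe = be − ae + ab,
  ∂acf = cf − af + ac.
The 18×16 boundary matrix has rank 10 and Smith normal form diag(1,1,1,1,1,1,1,1,1,1).

Boundary ∂_3: C_3 → C_2 sends each 3-simplex σ to the alternating sum Σ_i (−1)^i (σ with its i-th vertex removed). For instance
  ∂abeg = beg − aeg + abg − abe,
  ∂bdeg = deg − beg + bdg − bde.
This gives a 16×7 integer matrix of rank 6; reducing to Smith normal form yields diagonal entries (1,1,1,1,1,1).

Computing H_k = (kernel of ∂_k) / (image of ∂_{k+1}):

  H_0: rank C_0 − rank ∂_1 = 8 − 7 = 1, and the invariant factors of ∂_1 are all 1, so H_0 ≅ Z.
  H_1: rank ker ∂_1 − rank ∂_2 = (18 − 7) − 10 = 1, and the invariant factors of ∂_2 are all 1, so H_1 ≅ Z.
  H_2: rank ker ∂_2 − rank ∂_3 = (16 − 10) − 6 = 0, and the invariant factors of ∂_3 are all 1, so H_2 ≅ 0.
  H_3: rank ker ∂_3 − rank ∂_4 = (7 − 6) − 0 = 1, and there is no ∂_4, so H_3 ≅ Z.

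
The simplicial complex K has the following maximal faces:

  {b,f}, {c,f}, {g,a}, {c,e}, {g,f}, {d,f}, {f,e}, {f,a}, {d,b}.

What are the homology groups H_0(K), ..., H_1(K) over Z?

H_0 = Z,  H_1 = Z^3.

Order the vertices as a < b < c < d < e < f < g. Listing each simplex with vertices in this order, K has dimension 1 with simplices:

  0-simplices (7): a, b, c, d, e, f, g
  1-simplices (9): af, ag, bd, bf, ce, cf, df, ef, fg

giving chain groups C_0 ≅ Z^7, C_1 ≅ Z^9.

Boundary ∂_1: C_1 → C_0 sends each edge [p,q] (with p < q) to q − p. For instance
  ∂cf = f − c.
The resulting 7×9 matrix has rank 6, and its Smith normal form has invariant factors (1,1,1,1,1,1).

From H_k ≅ ker(∂_k) / im(∂_{k+1}) we obtain:

  H_0: rank C_0 − rank ∂_1 = 7 − 6 = 1, and the invariant factors of ∂_1 are all 1, so H_0 ≅ Z.
  H_1: rank ker ∂_1 − rank ∂_2 = (9 − 6) − 0 = 3, and there is no ∂_2, so H_1 ≅ Z^3.

(K is a triangulation of a wedge of 3 circles.)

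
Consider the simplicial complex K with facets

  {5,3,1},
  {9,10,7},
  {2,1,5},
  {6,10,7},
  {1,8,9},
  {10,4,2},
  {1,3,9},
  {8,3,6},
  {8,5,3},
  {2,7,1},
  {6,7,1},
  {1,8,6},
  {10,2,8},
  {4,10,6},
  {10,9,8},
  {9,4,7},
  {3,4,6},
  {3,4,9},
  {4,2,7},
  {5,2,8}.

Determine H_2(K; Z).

H_2 = 0.

Order the vertices as 1 < 2 < 3 < 4 < 5 < 6 < 7 < 8 < 9 < 10. Listing each simplex with vertices in this order, K has dimension 2 with simplices:

  0-simplices (10): [1], [2], [3], [4], [5], [6], [7], [8], [9], [10]
  1-simplices (30): (30 of them)
  2-simplices (20): (20 of them)

giving chain groups C_0 ≅ Z^10, C_1 ≅ Z^30, C_2 ≅ Z^20.

The boundary map ∂_1: C_1 → C_0 is given by ∂[p,q] = [q] − [p]. For instance
  ∂[2,4] = [4] − [2].
The resulting 10×30 matrix has rank 9, and its Smith normal form has invariant factors (1,1,1,1,1,1,1,1,1).

Boundary ∂_2: C_2 → C_1 maps a triangle to the signed sum of its edges. For instance
  ∂[2,4,10] = [4,10] − [2,10] + [2,4],
  ∂[3,6,8] = [6,8] − [3,8] + [3,6].
This gives a 30×20 integer matrix of rank 20; reducing to Smith normal form yields diagonal entries (1,1,1,1,1,1,1,1,1,1,1,1,1,1,1,1,1,1,1,2).

Reading off H_k = ker ∂_k / im ∂_{k+1}:

  H_2: rank ker ∂_2 − rank ∂_3 = (20 − 20) − 0 = 0, and there is no ∂_3, so H_2 = 0.

(K is a triangulation of the Klein bottle.)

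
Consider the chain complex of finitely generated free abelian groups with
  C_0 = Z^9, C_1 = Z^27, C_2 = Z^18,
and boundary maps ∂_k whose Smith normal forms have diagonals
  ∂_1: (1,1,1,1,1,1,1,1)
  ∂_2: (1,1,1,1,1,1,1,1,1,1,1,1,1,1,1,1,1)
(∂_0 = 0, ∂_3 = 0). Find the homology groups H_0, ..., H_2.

H_0: b_0 = 9 − 0 − 8 = 1; torsion from ∂_1 factors > 1: none. So H_0 = Z.
H_1: b_1 = 27 − 8 − 17 = 2; torsion from ∂_2 factors > 1: none. So H_1 = Z^2.
H_2: b_2 = 18 − 17 − 0 = 1; torsion from ∂_3 factors > 1: none. So H_2 = Z.

H_0 = Z,  H_1 = Z^2,  H_2 = Z.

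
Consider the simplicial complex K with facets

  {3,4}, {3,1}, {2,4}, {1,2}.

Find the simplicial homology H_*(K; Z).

We work with the vertex ordering 1 < 2 < 3 < 4. The simplices of K, each written with vertices in increasing order, are:

  0-simplices (4): [1], [2], [3], [4]
  1-simplices (4): [1,2], [1,3], [2,4], [3,4]

giving chain groups C_0 ≅ Z^4, C_1 ≅ Z^4.

The boundary map ∂_1: C_1 → C_0 sends each edge [p,q] (with p < q) to q − p. For instance
  ∂[1,3] = [3] − [1].
As a 4×4 matrix over Z this has rank 3, with invariant factors (1,1,1).

Now H_k = ker ∂_k / im ∂_{k+1}, so:

  H_0: rank C_0 − rank ∂_1 = 4 − 3 = 1, and the invariant factors of ∂_1 are all 1, so H_0 ≅ Z.
  H_1: rank ker ∂_1 − rank ∂_2 = (4 − 3) − 0 = 1, and there is no ∂_2, so H_1 ≅ Z.

(K is a triangulation of the circle S^1.)

H_0 ≅ Z,  H_1 ≅ Z.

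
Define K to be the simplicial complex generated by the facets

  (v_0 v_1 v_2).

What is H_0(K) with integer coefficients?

H_0 ≅ Z.

K has 3 vertices, 3 edges, 1 triangle.
rank ∂_0 = 0, rank ∂_1 = 2 ⇒ b_0 = 3 − 0 − 2 = 1; all invariant factors of ∂_1 are 1 so no torsion. So H_0 ≅ Z.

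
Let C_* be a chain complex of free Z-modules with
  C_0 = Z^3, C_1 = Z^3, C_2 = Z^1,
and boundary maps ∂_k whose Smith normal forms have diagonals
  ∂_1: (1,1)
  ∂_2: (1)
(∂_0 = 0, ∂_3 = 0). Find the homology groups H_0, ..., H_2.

H_0 = Z,  H_1 = 0,  H_2 = 0.

H_0: b_0 = 3 − 0 − 2 = 1; torsion from ∂_1 factors > 1: none. So H_0 = Z.
H_1: b_1 = 3 − 2 − 1 = 0; torsion from ∂_2 factors > 1: none. So H_1 = 0.
H_2: b_2 = 1 − 1 − 0 = 0; torsion from ∂_3 factors > 1: none. So H_2 = 0.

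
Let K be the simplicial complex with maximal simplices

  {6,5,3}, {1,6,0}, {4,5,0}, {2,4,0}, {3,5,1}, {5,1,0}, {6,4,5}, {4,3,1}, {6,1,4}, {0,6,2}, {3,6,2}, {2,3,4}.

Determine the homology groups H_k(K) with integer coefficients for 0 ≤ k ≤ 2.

Fix the vertex order 0 < 1 < 2 < 3 < 4 < 5 < 6 and write every simplex with vertices in increasing order. Then dim K = 2 and the simplices of K are:

  0-simplices (7): [0], [1], [2], [3], [4], [5], [6]
  1-simplices (18): [0,1], [0,2], [0,4], [0,5], [0,6], [1,3], [1,4], [1,5], [1,6], [2,3], [2,4], [2,6], [3,4], [3,5], [3,6], [4,5], [4,6], [5,6]
  2-simplices (12): [0,1,5], [0,1,6], [0,2,4], [0,2,6], [0,4,5], [1,3,4], [1,3,5], [1,4,6], [2,3,4], [2,3,6], [3,5,6], [4,5,6]

so the chain groups are C_0 ≅ Z^7, C_1 ≅ Z^18, C_2 ≅ Z^12.

The boundary map ∂_1: C_1 → C_0 maps an edge to its endpoints' difference, ∂[p,q] = q − p.
As a 7×18 matrix over Z this has rank 6, with invariant factors (1,1,1,1,1,1).

Boundary ∂_2: C_2 → C_1 sends each 2-simplex [p,q,r] to [q,r] − [p,r] + [p,q]. For instance
  ∂[1,3,4] = [3,4] − [1,4] + [1,3],
  ∂[0,2,4] = [2,4] − [0,4] + [0,2].
The resulting 18×12 matrix has rank 12, and its Smith normal form has invariant factors (1,1,1,1,1,1,1,1,1,1,1,2).

Now H_k = ker ∂_k / im ∂_{k+1}, so:

  H_0: rank C_0 − rank ∂_1 = 7 − 6 = 1, and the invariant factors of ∂_1 are all 1, so H_0 ≅ Z.
  H_1: rank ker ∂_1 − rank ∂_2 = (18 − 6) − 12 = 0, and ∂_2 has invariant factor 2 > 1, so H_1 ≅ Z/2.
  H_2: rank ker ∂_2 − rank ∂_3 = (12 − 12) − 0 = 0, and there is no ∂_3, so H_2 ≅ 0.

As a check, the Euler characteristic is 7 − 18 + 12 = 1, which agrees with 1 − 0 + 0 = 1.
(K is a triangulation of the real projective plane RP^2.)

H_0 ≅ Z,  H_1 ≅ Z/2,  H_2 = 0.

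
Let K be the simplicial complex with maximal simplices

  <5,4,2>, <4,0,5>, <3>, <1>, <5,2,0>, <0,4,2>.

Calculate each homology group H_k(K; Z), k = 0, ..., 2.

H_0 ≅ Z^3,  H_1 = 0,  H_2 ≅ Z.

Fix the vertex order 0 < 1 < 2 < 3 < 4 < 5 and write every simplex with vertices in increasing order. Then dim K = 2 and the simplices of K are:

  0-simplices (6): [0], [1], [2], [3], [4], [5]
  1-simplices (6): [0,2], [0,4], [0,5], [2,4], [2,5], [4,5]
  2-simplices (4): [0,2,4], [0,2,5], [0,4,5], [2,4,5]

giving chain groups C_0 ≅ Z^6, C_1 ≅ Z^6, C_2 ≅ Z^4.

The boundary map ∂_1: C_1 → C_0 sends each edge [p,q] (with p < q) to q − p. For instance
  ∂[2,5] = [5] − [2].
The resulting 6×6 matrix has rank 3, and its Smith normal form has invariant factors (1,1,1).

Boundary ∂_2: C_2 → C_1 maps a triangle to the signed sum of its edges. For instance
  ∂[2,4,5] = [4,5] − [2,5] + [2,4],
  ∂[0,2,5] = [2,5] − [0,5] + [0,2].
The resulting 6×4 matrix has rank 3, and its Smith normal form has invariant factors (1,1,1).

From H_k ≅ ker(∂_k) / im(∂_{k+1}) we obtain:

  H_0: rank C_0 − rank ∂_1 = 6 − 3 = 3, and the invariant factors of ∂_1 are all 1, so H_0 = Z^3.
  H_1: rank ker ∂_1 − rank ∂_2 = (6 − 3) − 3 = 0, and the invariant factors of ∂_2 are all 1, so H_1 = 0.
  H_2: rank ker ∂_2 − rank ∂_3 = (4 − 3) − 0 = 1, and there is no ∂_3, so H_2 = Z.

As a check, the Euler characteristic is 6 − 6 + 4 = 4, which agrees with 3 − 0 + 1 = 4.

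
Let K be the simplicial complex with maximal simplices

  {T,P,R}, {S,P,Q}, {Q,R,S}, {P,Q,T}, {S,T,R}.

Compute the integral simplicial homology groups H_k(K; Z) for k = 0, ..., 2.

H_0 ≅ Z,  H_1 ≅ Z,  H_2 = 0.

We work with the vertex ordering P < Q < R < S < T. The simplices of K, each written with vertices in increasing order, are:

  0-simplices (5): P, Q, R, S, T
  1-simplices (10): PQ, PR, PS, PT, QR, QS, QT, RS, RT, ST
  2-simplices (5): PQS, PQT, PRT, QRS, RST

so the chain groups are C_0 ≅ Z^5, C_1 ≅ Z^10, C_2 ≅ Z^5.

Boundary ∂_1: C_1 → C_0 is given by ∂[p,q] = [q] − [p].
As a 5×10 matrix over Z this has rank 4, with invariant factors (1,1,1,1).

The boundary map ∂_2: C_2 → C_1 maps a triangle to the signed sum of its edges. For instance
  ∂QRS = RS − QS + QR,
  ∂PQT = QT − PT + PQ.
As a 10×5 matrix over Z this has rank 5, with invariant factors (1,1,1,1,1).

Now H_k = ker ∂_k / im ∂_{k+1}, so:

  H_0: rank C_0 − rank ∂_1 = 5 − 4 = 1, and the invariant factors of ∂_1 are all 1, so H_0 ≅ Z.
  H_1: rank ker ∂_1 − rank ∂_2 = (10 − 4) − 5 = 1, and the invariant factors of ∂_2 are all 1, so H_1 ≅ Z.
  H_2: rank ker ∂_2 − rank ∂_3 = (5 − 5) − 0 = 0, and there is no ∂_3, so H_2 ≅ 0.

As a check, the Euler characteristic is 5 − 10 + 5 = 0, which agrees with 1 − 1 + 0 = 0.
(K is a triangulation of the Möbius band.)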